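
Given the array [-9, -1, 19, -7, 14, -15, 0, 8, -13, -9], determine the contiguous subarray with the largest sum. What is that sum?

Using Kadane's algorithm on [-9, -1, 19, -7, 14, -15, 0, 8, -13, -9]:

Scanning through the array:
Position 1 (value -1): max_ending_here = -1, max_so_far = -1
Position 2 (value 19): max_ending_here = 19, max_so_far = 19
Position 3 (value -7): max_ending_here = 12, max_so_far = 19
Position 4 (value 14): max_ending_here = 26, max_so_far = 26
Position 5 (value -15): max_ending_here = 11, max_so_far = 26
Position 6 (value 0): max_ending_here = 11, max_so_far = 26
Position 7 (value 8): max_ending_here = 19, max_so_far = 26
Position 8 (value -13): max_ending_here = 6, max_so_far = 26
Position 9 (value -9): max_ending_here = -3, max_so_far = 26

Maximum subarray: [19, -7, 14]
Maximum sum: 26

The maximum subarray is [19, -7, 14] with sum 26. This subarray runs from index 2 to index 4.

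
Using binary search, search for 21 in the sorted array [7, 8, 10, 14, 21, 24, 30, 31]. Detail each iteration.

Binary search for 21 in [7, 8, 10, 14, 21, 24, 30, 31]:

lo=0, hi=7, mid=3, arr[mid]=14 -> 14 < 21, search right half
lo=4, hi=7, mid=5, arr[mid]=24 -> 24 > 21, search left half
lo=4, hi=4, mid=4, arr[mid]=21 -> Found target at index 4!

Binary search finds 21 at index 4 after 3 comparisons. The search repeatedly halves the search space by comparing with the middle element.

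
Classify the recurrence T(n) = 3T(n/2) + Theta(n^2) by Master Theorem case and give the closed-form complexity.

Master Theorem for T(n) = 3T(n/2) + O(n^2):

a = 3, b = 2, c = 2
log_b(a) = log_2(3) = 1.5850

Case 3: c = 2 > log_2(3) = 1.5850
T(n) = O(n^2) = O(n^2)

For T(n) = 3T(n/2) + O(n^2): log_2(3) = 1.5850. This is Case 3 of the Master Theorem (c > log_b(a), work dominated by root), giving O(n^2).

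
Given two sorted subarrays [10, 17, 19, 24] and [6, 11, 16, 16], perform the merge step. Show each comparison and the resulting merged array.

Merging process:

Compare 10 vs 6: take 6 from right. Merged: [6]
Compare 10 vs 11: take 10 from left. Merged: [6, 10]
Compare 17 vs 11: take 11 from right. Merged: [6, 10, 11]
Compare 17 vs 16: take 16 from right. Merged: [6, 10, 11, 16]
Compare 17 vs 16: take 16 from right. Merged: [6, 10, 11, 16, 16]
Append remaining from left: [17, 19, 24]. Merged: [6, 10, 11, 16, 16, 17, 19, 24]

Final merged array: [6, 10, 11, 16, 16, 17, 19, 24]
Total comparisons: 5

The merged array is [6, 10, 11, 16, 16, 17, 19, 24], requiring 5 comparisons. The merge step runs in O(n) time where n is the total number of elements.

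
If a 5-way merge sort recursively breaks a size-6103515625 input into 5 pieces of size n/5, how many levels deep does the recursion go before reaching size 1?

For divide and conquer with division factor 5:

Problem sizes at each level:
Level 0: 6103515625
Level 1: 1220703125
Level 2: 244140625
Level 3: 48828125
Level 4: 9765625
Level 5: 1953125
Level 6: 390625
Level 7: 78125
Level 8: 15625
Level 9: 3125
Level 10: 625
Level 11: 125
Level 12: 25
Level 13: 5
Level 14: 1

The root is level 0 and the size-1 base case is level 14 (the tree spans levels 0 through 14, i.e. 15 levels counting the root), so the depth is the number of divisions: log_5(6103515625) = 14

The recursion tree depth is log_5(6103515625) = 14. At each level, the problem size is divided by 5, so it takes 14 divisions to reduce to a base case of size 1. The algorithm makes 5 recursive calls at each level.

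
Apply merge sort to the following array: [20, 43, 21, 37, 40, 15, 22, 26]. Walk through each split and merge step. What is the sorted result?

Merge sort trace:

Split: [20, 43, 21, 37, 40, 15, 22, 26] -> [20, 43, 21, 37] and [40, 15, 22, 26]
  Split: [20, 43, 21, 37] -> [20, 43] and [21, 37]
    Split: [20, 43] -> [20] and [43]
    Merge: [20] + [43] -> [20, 43]
    Split: [21, 37] -> [21] and [37]
    Merge: [21] + [37] -> [21, 37]
  Merge: [20, 43] + [21, 37] -> [20, 21, 37, 43]
  Split: [40, 15, 22, 26] -> [40, 15] and [22, 26]
    Split: [40, 15] -> [40] and [15]
    Merge: [40] + [15] -> [15, 40]
    Split: [22, 26] -> [22] and [26]
    Merge: [22] + [26] -> [22, 26]
  Merge: [15, 40] + [22, 26] -> [15, 22, 26, 40]
Merge: [20, 21, 37, 43] + [15, 22, 26, 40] -> [15, 20, 21, 22, 26, 37, 40, 43]

Final sorted array: [15, 20, 21, 22, 26, 37, 40, 43]

The merge sort proceeds by recursively splitting the array and merging sorted halves.
After all merges, the sorted array is [15, 20, 21, 22, 26, 37, 40, 43].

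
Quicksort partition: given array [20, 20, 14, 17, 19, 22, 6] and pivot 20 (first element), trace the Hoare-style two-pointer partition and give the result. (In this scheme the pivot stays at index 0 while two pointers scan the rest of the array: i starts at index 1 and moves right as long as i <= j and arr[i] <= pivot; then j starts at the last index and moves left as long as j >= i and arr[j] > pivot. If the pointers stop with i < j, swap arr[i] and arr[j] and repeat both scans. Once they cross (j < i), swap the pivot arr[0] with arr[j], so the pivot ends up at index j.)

Hoare-style two-pointer partition with pivot = 20:

Initial array: [20, 20, 14, 17, 19, 22, 6]

Pointers start at i = 1, j = 6.
i stops at index 5 (arr[5]=22 > 20), j stops at index 6 (arr[6]=6 <= 20): swap arr[5] and arr[6], array becomes [20, 20, 14, 17, 19, 6, 22]
i ends at 6, j ends at 5: the pointers have crossed (j < i), so scanning stops.

Swap pivot arr[0] with arr[5] to place pivot at position 5: [6, 20, 14, 17, 19, 20, 22]
Pivot position: 5

After partitioning with pivot 20, the array becomes [6, 20, 14, 17, 19, 20, 22]. The pivot is placed at index 5. All elements to the left of the pivot are <= 20, and all elements to the right are > 20.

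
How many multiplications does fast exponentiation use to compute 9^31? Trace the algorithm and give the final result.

Computing 9^31 by squaring (build up from 9^1; each line after the first costs one multiplication):

9^1 = 9
9^2 = (9^1)^2 = 9^2 = 81
9^3 = 9 * 9^2 = 9 * 81 = 729
9^6 = (9^3)^2 = 729^2 = 531441
9^7 = 9 * 9^6 = 9 * 531441 = 4782969
9^14 = (9^7)^2 = 4782969^2 = 22876792454961
9^15 = 9 * 9^14 = 9 * 22876792454961 = 205891132094649
9^30 = (9^15)^2 = 205891132094649^2 = 42391158275216203514294433201
9^31 = 9 * 9^30 = 9 * 42391158275216203514294433201 = 381520424476945831628649898809

Result: 381520424476945831628649898809
Multiplications needed: 8 (8 lines after 9^1)

9^31 = 381520424476945831628649898809. Using exponentiation by squaring, this requires 8 multiplications. The key idea: if the exponent is even, square the half-power; if odd, multiply by the base once.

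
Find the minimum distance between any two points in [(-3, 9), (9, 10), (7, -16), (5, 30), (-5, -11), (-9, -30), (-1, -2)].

Computing all pairwise distances among 7 points:

d((-3, 9), (9, 10)) = 12.0416
d((-3, 9), (7, -16)) = 26.9258
d((-3, 9), (5, 30)) = 22.4722
d((-3, 9), (-5, -11)) = 20.0998
d((-3, 9), (-9, -30)) = 39.4588
d((-3, 9), (-1, -2)) = 11.1803
d((9, 10), (7, -16)) = 26.0768
d((9, 10), (5, 30)) = 20.3961
d((9, 10), (-5, -11)) = 25.2389
d((9, 10), (-9, -30)) = 43.8634
d((9, 10), (-1, -2)) = 15.6205
d((7, -16), (5, 30)) = 46.0435
d((7, -16), (-5, -11)) = 13.0
d((7, -16), (-9, -30)) = 21.2603
d((7, -16), (-1, -2)) = 16.1245
d((5, 30), (-5, -11)) = 42.2019
d((5, 30), (-9, -30)) = 61.6117
d((5, 30), (-1, -2)) = 32.5576
d((-5, -11), (-9, -30)) = 19.4165
d((-5, -11), (-1, -2)) = 9.8489 <-- minimum
d((-9, -30), (-1, -2)) = 29.1204

Closest pair: (-5, -11) and (-1, -2) with distance 9.8489

The closest pair is (-5, -11) and (-1, -2) with Euclidean distance 9.8489. For 7 points, brute-force pairwise comparison is shown above. For large n, the divide-and-conquer algorithm (sort by x, recurse on halves, check the dividing strip) achieves O(n log n).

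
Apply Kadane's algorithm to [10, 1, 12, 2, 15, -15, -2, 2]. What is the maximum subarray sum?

Using Kadane's algorithm on [10, 1, 12, 2, 15, -15, -2, 2]:

Scanning through the array:
Position 1 (value 1): max_ending_here = 11, max_so_far = 11
Position 2 (value 12): max_ending_here = 23, max_so_far = 23
Position 3 (value 2): max_ending_here = 25, max_so_far = 25
Position 4 (value 15): max_ending_here = 40, max_so_far = 40
Position 5 (value -15): max_ending_here = 25, max_so_far = 40
Position 6 (value -2): max_ending_here = 23, max_so_far = 40
Position 7 (value 2): max_ending_here = 25, max_so_far = 40

Maximum subarray: [10, 1, 12, 2, 15]
Maximum sum: 40

The maximum subarray is [10, 1, 12, 2, 15] with sum 40. This subarray runs from index 0 to index 4.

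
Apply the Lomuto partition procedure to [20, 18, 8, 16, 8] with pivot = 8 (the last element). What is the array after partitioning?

Lomuto partition with pivot = 8:

Initial array: [20, 18, 8, 16, 8]

arr[0]=20 > 8: no swap
arr[1]=18 > 8: no swap
arr[2]=8 <= 8: swap with position 0, array becomes [8, 18, 20, 16, 8]
arr[3]=16 > 8: no swap

Place pivot at position 1: [8, 8, 20, 16, 18]
Pivot position: 1

After partitioning with pivot 8, the array becomes [8, 8, 20, 16, 18]. The pivot is placed at index 1. All elements to the left of the pivot are <= 8, and all elements to the right are > 8.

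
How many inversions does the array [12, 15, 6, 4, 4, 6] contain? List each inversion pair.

Finding inversions in [12, 15, 6, 4, 4, 6]:

(0, 2): arr[0]=12 > arr[2]=6
(0, 3): arr[0]=12 > arr[3]=4
(0, 4): arr[0]=12 > arr[4]=4
(0, 5): arr[0]=12 > arr[5]=6
(1, 2): arr[1]=15 > arr[2]=6
(1, 3): arr[1]=15 > arr[3]=4
(1, 4): arr[1]=15 > arr[4]=4
(1, 5): arr[1]=15 > arr[5]=6
(2, 3): arr[2]=6 > arr[3]=4
(2, 4): arr[2]=6 > arr[4]=4

Total inversions: 10

The array has 10 inversion(s): (0,2), (0,3), (0,4), (0,5), (1,2), (1,3), (1,4), (1,5), (2,3), (2,4). Each pair (i,j) satisfies i < j and arr[i] > arr[j].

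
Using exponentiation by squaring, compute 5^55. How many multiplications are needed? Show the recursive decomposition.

Computing 5^55 by squaring (build up from 5^1; each line after the first costs one multiplication):

5^1 = 5
5^2 = (5^1)^2 = 5^2 = 25
5^3 = 5 * 5^2 = 5 * 25 = 125
5^6 = (5^3)^2 = 125^2 = 15625
5^12 = (5^6)^2 = 15625^2 = 244140625
5^13 = 5 * 5^12 = 5 * 244140625 = 1220703125
5^26 = (5^13)^2 = 1220703125^2 = 1490116119384765625
5^27 = 5 * 5^26 = 5 * 1490116119384765625 = 7450580596923828125
5^54 = (5^27)^2 = 7450580596923828125^2 = 55511151231257827021181583404541015625
5^55 = 5 * 5^54 = 5 * 55511151231257827021181583404541015625 = 277555756156289135105907917022705078125

Result: 277555756156289135105907917022705078125
Multiplications needed: 9 (9 lines after 5^1)

5^55 = 277555756156289135105907917022705078125. Using exponentiation by squaring, this requires 9 multiplications. The key idea: if the exponent is even, square the half-power; if odd, multiply by the base once.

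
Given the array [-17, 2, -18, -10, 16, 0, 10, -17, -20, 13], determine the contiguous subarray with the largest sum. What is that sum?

Using Kadane's algorithm on [-17, 2, -18, -10, 16, 0, 10, -17, -20, 13]:

Scanning through the array:
Position 1 (value 2): max_ending_here = 2, max_so_far = 2
Position 2 (value -18): max_ending_here = -16, max_so_far = 2
Position 3 (value -10): max_ending_here = -10, max_so_far = 2
Position 4 (value 16): max_ending_here = 16, max_so_far = 16
Position 5 (value 0): max_ending_here = 16, max_so_far = 16
Position 6 (value 10): max_ending_here = 26, max_so_far = 26
Position 7 (value -17): max_ending_here = 9, max_so_far = 26
Position 8 (value -20): max_ending_here = -11, max_so_far = 26
Position 9 (value 13): max_ending_here = 13, max_so_far = 26

Maximum subarray: [16, 0, 10]
Maximum sum: 26

The maximum subarray is [16, 0, 10] with sum 26. This subarray runs from index 4 to index 6.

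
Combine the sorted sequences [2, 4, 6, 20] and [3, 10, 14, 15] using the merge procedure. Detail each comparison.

Merging process:

Compare 2 vs 3: take 2 from left. Merged: [2]
Compare 4 vs 3: take 3 from right. Merged: [2, 3]
Compare 4 vs 10: take 4 from left. Merged: [2, 3, 4]
Compare 6 vs 10: take 6 from left. Merged: [2, 3, 4, 6]
Compare 20 vs 10: take 10 from right. Merged: [2, 3, 4, 6, 10]
Compare 20 vs 14: take 14 from right. Merged: [2, 3, 4, 6, 10, 14]
Compare 20 vs 15: take 15 from right. Merged: [2, 3, 4, 6, 10, 14, 15]
Append remaining from left: [20]. Merged: [2, 3, 4, 6, 10, 14, 15, 20]

Final merged array: [2, 3, 4, 6, 10, 14, 15, 20]
Total comparisons: 7

The merged array is [2, 3, 4, 6, 10, 14, 15, 20], requiring 7 comparisons. The merge step runs in O(n) time where n is the total number of elements.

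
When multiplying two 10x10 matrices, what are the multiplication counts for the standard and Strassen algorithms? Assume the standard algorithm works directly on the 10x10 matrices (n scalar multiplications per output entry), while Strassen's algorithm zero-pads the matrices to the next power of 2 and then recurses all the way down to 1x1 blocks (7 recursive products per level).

Matrix multiplication for 10x10 matrices:

Strassen's algorithm requires power-of-2 dimensions. Pad 10x10 to 16x16 (next power of 2).

Standard algorithm: 10^3 = 1000 multiplications
Strassen's algorithm: 7^(log2(16)) = 7^4 = 2401 multiplications
Difference: 1000 - 2401 = -1401 (Strassen uses MORE here due to padding overhead — for small or just-over-power-of-2 n, padding can outweigh the per-level savings)

Standard: 1000 multiplications (10^3). Strassen: 2401 multiplications (7^4, after padding to 16x16). Strassen reduces 8 recursive multiplications to 7 at each level.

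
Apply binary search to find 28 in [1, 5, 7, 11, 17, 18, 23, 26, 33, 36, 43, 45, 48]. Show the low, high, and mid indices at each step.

Binary search for 28 in [1, 5, 7, 11, 17, 18, 23, 26, 33, 36, 43, 45, 48]:

lo=0, hi=12, mid=6, arr[mid]=23 -> 23 < 28, search right half
lo=7, hi=12, mid=9, arr[mid]=36 -> 36 > 28, search left half
lo=7, hi=8, mid=7, arr[mid]=26 -> 26 < 28, search right half
lo=8, hi=8, mid=8, arr[mid]=33 -> 33 > 28, search left half
lo=8 > hi=7, target 28 not found

Binary search determines that 28 is not in the array after 4 comparisons. The search space was exhausted without finding the target.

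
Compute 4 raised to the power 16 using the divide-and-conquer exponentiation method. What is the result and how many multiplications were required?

Computing 4^16 by squaring (build up from 4^1; each line after the first costs one multiplication):

4^1 = 4
4^2 = (4^1)^2 = 4^2 = 16
4^4 = (4^2)^2 = 16^2 = 256
4^8 = (4^4)^2 = 256^2 = 65536
4^16 = (4^8)^2 = 65536^2 = 4294967296

Result: 4294967296
Multiplications needed: 4 (4 lines after 4^1)

4^16 = 4294967296. Using exponentiation by squaring, this requires 4 multiplications. The key idea: if the exponent is even, square the half-power; if odd, multiply by the base once.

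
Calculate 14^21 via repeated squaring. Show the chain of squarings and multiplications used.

Computing 14^21 by squaring (build up from 14^1; each line after the first costs one multiplication):

14^1 = 14
14^2 = (14^1)^2 = 14^2 = 196
14^4 = (14^2)^2 = 196^2 = 38416
14^5 = 14 * 14^4 = 14 * 38416 = 537824
14^10 = (14^5)^2 = 537824^2 = 289254654976
14^20 = (14^10)^2 = 289254654976^2 = 83668255425284801560576
14^21 = 14 * 14^20 = 14 * 83668255425284801560576 = 1171355575953987221848064

Result: 1171355575953987221848064
Multiplications needed: 6 (6 lines after 14^1)

14^21 = 1171355575953987221848064. Using exponentiation by squaring, this requires 6 multiplications. The key idea: if the exponent is even, square the half-power; if odd, multiply by the base once.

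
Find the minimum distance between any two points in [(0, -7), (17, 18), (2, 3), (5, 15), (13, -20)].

Computing all pairwise distances among 5 points:

d((0, -7), (17, 18)) = 30.2324
d((0, -7), (2, 3)) = 10.198 <-- minimum
d((0, -7), (5, 15)) = 22.561
d((0, -7), (13, -20)) = 18.3848
d((17, 18), (2, 3)) = 21.2132
d((17, 18), (5, 15)) = 12.3693
d((17, 18), (13, -20)) = 38.2099
d((2, 3), (5, 15)) = 12.3693
d((2, 3), (13, -20)) = 25.4951
d((5, 15), (13, -20)) = 35.9026

Closest pair: (0, -7) and (2, 3) with distance 10.198

The closest pair is (0, -7) and (2, 3) with Euclidean distance 10.198. For 5 points, brute-force pairwise comparison is shown above. For large n, the divide-and-conquer algorithm (sort by x, recurse on halves, check the dividing strip) achieves O(n log n).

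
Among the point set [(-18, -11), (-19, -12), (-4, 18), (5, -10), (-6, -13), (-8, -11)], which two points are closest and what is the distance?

Computing all pairwise distances among 6 points:

d((-18, -11), (-19, -12)) = 1.4142 <-- minimum
d((-18, -11), (-4, 18)) = 32.2025
d((-18, -11), (5, -10)) = 23.0217
d((-18, -11), (-6, -13)) = 12.1655
d((-18, -11), (-8, -11)) = 10.0
d((-19, -12), (-4, 18)) = 33.541
d((-19, -12), (5, -10)) = 24.0832
d((-19, -12), (-6, -13)) = 13.0384
d((-19, -12), (-8, -11)) = 11.0454
d((-4, 18), (5, -10)) = 29.4109
d((-4, 18), (-6, -13)) = 31.0644
d((-4, 18), (-8, -11)) = 29.2746
d((5, -10), (-6, -13)) = 11.4018
d((5, -10), (-8, -11)) = 13.0384
d((-6, -13), (-8, -11)) = 2.8284

Closest pair: (-18, -11) and (-19, -12) with distance 1.4142

The closest pair is (-18, -11) and (-19, -12) with Euclidean distance 1.4142. For 6 points, brute-force pairwise comparison is shown above. For large n, the divide-and-conquer algorithm (sort by x, recurse on halves, check the dividing strip) achieves O(n log n).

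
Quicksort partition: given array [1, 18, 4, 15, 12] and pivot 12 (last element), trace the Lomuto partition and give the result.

Lomuto partition with pivot = 12:

Initial array: [1, 18, 4, 15, 12]

arr[0]=1 <= 12: swap with position 0, array becomes [1, 18, 4, 15, 12]
arr[1]=18 > 12: no swap
arr[2]=4 <= 12: swap with position 1, array becomes [1, 4, 18, 15, 12]
arr[3]=15 > 12: no swap

Place pivot at position 2: [1, 4, 12, 15, 18]
Pivot position: 2

After partitioning with pivot 12, the array becomes [1, 4, 12, 15, 18]. The pivot is placed at index 2. All elements to the left of the pivot are <= 12, and all elements to the right are > 12.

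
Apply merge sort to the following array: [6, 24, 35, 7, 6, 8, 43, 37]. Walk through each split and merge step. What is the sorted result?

Merge sort trace:

Split: [6, 24, 35, 7, 6, 8, 43, 37] -> [6, 24, 35, 7] and [6, 8, 43, 37]
  Split: [6, 24, 35, 7] -> [6, 24] and [35, 7]
    Split: [6, 24] -> [6] and [24]
    Merge: [6] + [24] -> [6, 24]
    Split: [35, 7] -> [35] and [7]
    Merge: [35] + [7] -> [7, 35]
  Merge: [6, 24] + [7, 35] -> [6, 7, 24, 35]
  Split: [6, 8, 43, 37] -> [6, 8] and [43, 37]
    Split: [6, 8] -> [6] and [8]
    Merge: [6] + [8] -> [6, 8]
    Split: [43, 37] -> [43] and [37]
    Merge: [43] + [37] -> [37, 43]
  Merge: [6, 8] + [37, 43] -> [6, 8, 37, 43]
Merge: [6, 7, 24, 35] + [6, 8, 37, 43] -> [6, 6, 7, 8, 24, 35, 37, 43]

Final sorted array: [6, 6, 7, 8, 24, 35, 37, 43]

The merge sort proceeds by recursively splitting the array and merging sorted halves.
After all merges, the sorted array is [6, 6, 7, 8, 24, 35, 37, 43].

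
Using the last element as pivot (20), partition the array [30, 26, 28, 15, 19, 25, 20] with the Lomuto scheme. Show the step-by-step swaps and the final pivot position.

Lomuto partition with pivot = 20:

Initial array: [30, 26, 28, 15, 19, 25, 20]

arr[0]=30 > 20: no swap
arr[1]=26 > 20: no swap
arr[2]=28 > 20: no swap
arr[3]=15 <= 20: swap with position 0, array becomes [15, 26, 28, 30, 19, 25, 20]
arr[4]=19 <= 20: swap with position 1, array becomes [15, 19, 28, 30, 26, 25, 20]
arr[5]=25 > 20: no swap

Place pivot at position 2: [15, 19, 20, 30, 26, 25, 28]
Pivot position: 2

After partitioning with pivot 20, the array becomes [15, 19, 20, 30, 26, 25, 28]. The pivot is placed at index 2. All elements to the left of the pivot are <= 20, and all elements to the right are > 20.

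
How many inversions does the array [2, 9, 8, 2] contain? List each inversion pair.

Finding inversions in [2, 9, 8, 2]:

(1, 2): arr[1]=9 > arr[2]=8
(1, 3): arr[1]=9 > arr[3]=2
(2, 3): arr[2]=8 > arr[3]=2

Total inversions: 3

The array has 3 inversion(s): (1,2), (1,3), (2,3). Each pair (i,j) satisfies i < j and arr[i] > arr[j].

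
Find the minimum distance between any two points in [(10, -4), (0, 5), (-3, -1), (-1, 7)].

Computing all pairwise distances among 4 points:

d((10, -4), (0, 5)) = 13.4536
d((10, -4), (-3, -1)) = 13.3417
d((10, -4), (-1, 7)) = 15.5563
d((0, 5), (-3, -1)) = 6.7082
d((0, 5), (-1, 7)) = 2.2361 <-- minimum
d((-3, -1), (-1, 7)) = 8.2462

Closest pair: (0, 5) and (-1, 7) with distance 2.2361

The closest pair is (0, 5) and (-1, 7) with Euclidean distance 2.2361. For 4 points, brute-force pairwise comparison is shown above. For large n, the divide-and-conquer algorithm (sort by x, recurse on halves, check the dividing strip) achieves O(n log n).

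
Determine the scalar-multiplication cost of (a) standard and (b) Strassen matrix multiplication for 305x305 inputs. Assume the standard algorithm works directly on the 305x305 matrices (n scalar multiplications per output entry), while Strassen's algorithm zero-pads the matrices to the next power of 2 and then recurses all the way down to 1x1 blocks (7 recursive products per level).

Matrix multiplication for 305x305 matrices:

Strassen's algorithm requires power-of-2 dimensions. Pad 305x305 to 512x512 (next power of 2).

Standard algorithm: 305^3 = 28372625 multiplications
Strassen's algorithm: 7^(log2(512)) = 7^9 = 40353607 multiplications
Difference: 28372625 - 40353607 = -11980982 (Strassen uses MORE here due to padding overhead — for small or just-over-power-of-2 n, padding can outweigh the per-level savings)

Standard: 28372625 multiplications (305^3). Strassen: 40353607 multiplications (7^9, after padding to 512x512). Strassen reduces 8 recursive multiplications to 7 at each level.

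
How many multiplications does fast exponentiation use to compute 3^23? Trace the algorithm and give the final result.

Computing 3^23 by squaring (build up from 3^1; each line after the first costs one multiplication):

3^1 = 3
3^2 = (3^1)^2 = 3^2 = 9
3^4 = (3^2)^2 = 9^2 = 81
3^5 = 3 * 3^4 = 3 * 81 = 243
3^10 = (3^5)^2 = 243^2 = 59049
3^11 = 3 * 3^10 = 3 * 59049 = 177147
3^22 = (3^11)^2 = 177147^2 = 31381059609
3^23 = 3 * 3^22 = 3 * 31381059609 = 94143178827

Result: 94143178827
Multiplications needed: 7 (7 lines after 3^1)

3^23 = 94143178827. Using exponentiation by squaring, this requires 7 multiplications. The key idea: if the exponent is even, square the half-power; if odd, multiply by the base once.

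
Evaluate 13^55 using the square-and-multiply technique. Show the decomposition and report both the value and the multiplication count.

Computing 13^55 by squaring (build up from 13^1; each line after the first costs one multiplication):

13^1 = 13
13^2 = (13^1)^2 = 13^2 = 169
13^3 = 13 * 13^2 = 13 * 169 = 2197
13^6 = (13^3)^2 = 2197^2 = 4826809
13^12 = (13^6)^2 = 4826809^2 = 23298085122481
13^13 = 13 * 13^12 = 13 * 23298085122481 = 302875106592253
13^26 = (13^13)^2 = 302875106592253^2 = 91733330193268616658399616009
13^27 = 13 * 13^26 = 13 * 91733330193268616658399616009 = 1192533292512492016559195008117
13^54 = (13^27)^2 = 1192533292512492016559195008117^2 = 1422135653750684847524758738836375672734734444846971695885689
13^55 = 13 * 13^54 = 13 * 1422135653750684847524758738836375672734734444846971695885689 = 18487763498758903017821863604872883745551547783010632046513957

Result: 18487763498758903017821863604872883745551547783010632046513957
Multiplications needed: 9 (9 lines after 13^1)

13^55 = 18487763498758903017821863604872883745551547783010632046513957. Using exponentiation by squaring, this requires 9 multiplications. The key idea: if the exponent is even, square the half-power; if odd, multiply by the base once.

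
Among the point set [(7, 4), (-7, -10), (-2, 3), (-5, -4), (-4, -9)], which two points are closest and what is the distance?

Computing all pairwise distances among 5 points:

d((7, 4), (-7, -10)) = 19.799
d((7, 4), (-2, 3)) = 9.0554
d((7, 4), (-5, -4)) = 14.4222
d((7, 4), (-4, -9)) = 17.0294
d((-7, -10), (-2, 3)) = 13.9284
d((-7, -10), (-5, -4)) = 6.3246
d((-7, -10), (-4, -9)) = 3.1623 <-- minimum
d((-2, 3), (-5, -4)) = 7.6158
d((-2, 3), (-4, -9)) = 12.1655
d((-5, -4), (-4, -9)) = 5.099

Closest pair: (-7, -10) and (-4, -9) with distance 3.1623

The closest pair is (-7, -10) and (-4, -9) with Euclidean distance 3.1623. For 5 points, brute-force pairwise comparison is shown above. For large n, the divide-and-conquer algorithm (sort by x, recurse on halves, check the dividing strip) achieves O(n log n).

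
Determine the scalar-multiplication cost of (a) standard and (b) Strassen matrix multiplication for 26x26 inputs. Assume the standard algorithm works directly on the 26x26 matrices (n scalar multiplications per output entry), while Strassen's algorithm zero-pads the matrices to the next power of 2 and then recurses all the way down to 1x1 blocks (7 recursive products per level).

Matrix multiplication for 26x26 matrices:

Strassen's algorithm requires power-of-2 dimensions. Pad 26x26 to 32x32 (next power of 2).

Standard algorithm: 26^3 = 17576 multiplications
Strassen's algorithm: 7^(log2(32)) = 7^5 = 16807 multiplications
Savings: 17576 - 16807 = 769 multiplications

Standard: 17576 multiplications (26^3). Strassen: 16807 multiplications (7^5, after padding to 32x32). Strassen reduces 8 recursive multiplications to 7 at each level.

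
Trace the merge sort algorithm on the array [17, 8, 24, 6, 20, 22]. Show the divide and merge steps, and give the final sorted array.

Merge sort trace:

Split: [17, 8, 24, 6, 20, 22] -> [17, 8, 24] and [6, 20, 22]
  Split: [17, 8, 24] -> [17] and [8, 24]
    Split: [8, 24] -> [8] and [24]
    Merge: [8] + [24] -> [8, 24]
  Merge: [17] + [8, 24] -> [8, 17, 24]
  Split: [6, 20, 22] -> [6] and [20, 22]
    Split: [20, 22] -> [20] and [22]
    Merge: [20] + [22] -> [20, 22]
  Merge: [6] + [20, 22] -> [6, 20, 22]
Merge: [8, 17, 24] + [6, 20, 22] -> [6, 8, 17, 20, 22, 24]

Final sorted array: [6, 8, 17, 20, 22, 24]

The merge sort proceeds by recursively splitting the array and merging sorted halves.
After all merges, the sorted array is [6, 8, 17, 20, 22, 24].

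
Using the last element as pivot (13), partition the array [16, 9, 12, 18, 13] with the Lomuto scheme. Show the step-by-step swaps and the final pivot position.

Lomuto partition with pivot = 13:

Initial array: [16, 9, 12, 18, 13]

arr[0]=16 > 13: no swap
arr[1]=9 <= 13: swap with position 0, array becomes [9, 16, 12, 18, 13]
arr[2]=12 <= 13: swap with position 1, array becomes [9, 12, 16, 18, 13]
arr[3]=18 > 13: no swap

Place pivot at position 2: [9, 12, 13, 18, 16]
Pivot position: 2

After partitioning with pivot 13, the array becomes [9, 12, 13, 18, 16]. The pivot is placed at index 2. All elements to the left of the pivot are <= 13, and all elements to the right are > 13.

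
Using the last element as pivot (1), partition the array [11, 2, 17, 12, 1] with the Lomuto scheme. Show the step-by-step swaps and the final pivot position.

Lomuto partition with pivot = 1:

Initial array: [11, 2, 17, 12, 1]

arr[0]=11 > 1: no swap
arr[1]=2 > 1: no swap
arr[2]=17 > 1: no swap
arr[3]=12 > 1: no swap

Place pivot at position 0: [1, 2, 17, 12, 11]
Pivot position: 0

After partitioning with pivot 1, the array becomes [1, 2, 17, 12, 11]. The pivot is placed at index 0. All elements to the left of the pivot are <= 1, and all elements to the right are > 1.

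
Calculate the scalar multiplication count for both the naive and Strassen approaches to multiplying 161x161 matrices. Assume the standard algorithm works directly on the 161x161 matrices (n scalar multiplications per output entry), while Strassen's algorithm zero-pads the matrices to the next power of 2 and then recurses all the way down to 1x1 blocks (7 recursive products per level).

Matrix multiplication for 161x161 matrices:

Strassen's algorithm requires power-of-2 dimensions. Pad 161x161 to 256x256 (next power of 2).

Standard algorithm: 161^3 = 4173281 multiplications
Strassen's algorithm: 7^(log2(256)) = 7^8 = 5764801 multiplications
Difference: 4173281 - 5764801 = -1591520 (Strassen uses MORE here due to padding overhead — for small or just-over-power-of-2 n, padding can outweigh the per-level savings)

Standard: 4173281 multiplications (161^3). Strassen: 5764801 multiplications (7^8, after padding to 256x256). Strassen reduces 8 recursive multiplications to 7 at each level.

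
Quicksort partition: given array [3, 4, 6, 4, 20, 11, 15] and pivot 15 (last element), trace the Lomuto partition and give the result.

Lomuto partition with pivot = 15:

Initial array: [3, 4, 6, 4, 20, 11, 15]

arr[0]=3 <= 15: swap with position 0, array becomes [3, 4, 6, 4, 20, 11, 15]
arr[1]=4 <= 15: swap with position 1, array becomes [3, 4, 6, 4, 20, 11, 15]
arr[2]=6 <= 15: swap with position 2, array becomes [3, 4, 6, 4, 20, 11, 15]
arr[3]=4 <= 15: swap with position 3, array becomes [3, 4, 6, 4, 20, 11, 15]
arr[4]=20 > 15: no swap
arr[5]=11 <= 15: swap with position 4, array becomes [3, 4, 6, 4, 11, 20, 15]

Place pivot at position 5: [3, 4, 6, 4, 11, 15, 20]
Pivot position: 5

After partitioning with pivot 15, the array becomes [3, 4, 6, 4, 11, 15, 20]. The pivot is placed at index 5. All elements to the left of the pivot are <= 15, and all elements to the right are > 15.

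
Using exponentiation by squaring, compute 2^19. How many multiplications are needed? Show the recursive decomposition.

Computing 2^19 by squaring (build up from 2^1; each line after the first costs one multiplication):

2^1 = 2
2^2 = (2^1)^2 = 2^2 = 4
2^4 = (2^2)^2 = 4^2 = 16
2^8 = (2^4)^2 = 16^2 = 256
2^9 = 2 * 2^8 = 2 * 256 = 512
2^18 = (2^9)^2 = 512^2 = 262144
2^19 = 2 * 2^18 = 2 * 262144 = 524288

Result: 524288
Multiplications needed: 6 (6 lines after 2^1)

2^19 = 524288. Using exponentiation by squaring, this requires 6 multiplications. The key idea: if the exponent is even, square the half-power; if odd, multiply by the base once.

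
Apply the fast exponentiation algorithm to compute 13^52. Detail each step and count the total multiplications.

Computing 13^52 by squaring (build up from 13^1; each line after the first costs one multiplication):

13^1 = 13
13^2 = (13^1)^2 = 13^2 = 169
13^3 = 13 * 13^2 = 13 * 169 = 2197
13^6 = (13^3)^2 = 2197^2 = 4826809
13^12 = (13^6)^2 = 4826809^2 = 23298085122481
13^13 = 13 * 13^12 = 13 * 23298085122481 = 302875106592253
13^26 = (13^13)^2 = 302875106592253^2 = 91733330193268616658399616009
13^52 = (13^26)^2 = 91733330193268616658399616009^2 = 8415003868347247618489696679505181495471801448798649088081

Result: 8415003868347247618489696679505181495471801448798649088081
Multiplications needed: 7 (7 lines after 13^1)

13^52 = 8415003868347247618489696679505181495471801448798649088081. Using exponentiation by squaring, this requires 7 multiplications. The key idea: if the exponent is even, square the half-power; if odd, multiply by the base once.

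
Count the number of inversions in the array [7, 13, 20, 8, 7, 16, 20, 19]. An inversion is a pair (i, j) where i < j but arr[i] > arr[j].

Finding inversions in [7, 13, 20, 8, 7, 16, 20, 19]:

(1, 3): arr[1]=13 > arr[3]=8
(1, 4): arr[1]=13 > arr[4]=7
(2, 3): arr[2]=20 > arr[3]=8
(2, 4): arr[2]=20 > arr[4]=7
(2, 5): arr[2]=20 > arr[5]=16
(2, 7): arr[2]=20 > arr[7]=19
(3, 4): arr[3]=8 > arr[4]=7
(6, 7): arr[6]=20 > arr[7]=19

Total inversions: 8

The array has 8 inversion(s): (1,3), (1,4), (2,3), (2,4), (2,5), (2,7), (3,4), (6,7). Each pair (i,j) satisfies i < j and arr[i] > arr[j].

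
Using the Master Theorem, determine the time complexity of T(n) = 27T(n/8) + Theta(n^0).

Master Theorem for T(n) = 27T(n/8) + O(n^0):

a = 27, b = 8, c = 0
log_b(a) = log_8(27) = 1.5850

Case 1: c = 0 < log_8(27) = 1.5850
T(n) = O(n^(log_8 27))

For T(n) = 27T(n/8) + O(n^0): log_8(27) = 1.5850. This is Case 1 of the Master Theorem (c < log_b(a), work dominated by leaves), giving O(n^(log_8 27)).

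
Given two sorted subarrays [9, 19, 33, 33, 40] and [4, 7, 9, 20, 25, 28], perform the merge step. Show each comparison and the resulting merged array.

Merging process:

Compare 9 vs 4: take 4 from right. Merged: [4]
Compare 9 vs 7: take 7 from right. Merged: [4, 7]
Compare 9 vs 9: take 9 from left. Merged: [4, 7, 9]
Compare 19 vs 9: take 9 from right. Merged: [4, 7, 9, 9]
Compare 19 vs 20: take 19 from left. Merged: [4, 7, 9, 9, 19]
Compare 33 vs 20: take 20 from right. Merged: [4, 7, 9, 9, 19, 20]
Compare 33 vs 25: take 25 from right. Merged: [4, 7, 9, 9, 19, 20, 25]
Compare 33 vs 28: take 28 from right. Merged: [4, 7, 9, 9, 19, 20, 25, 28]
Append remaining from left: [33, 33, 40]. Merged: [4, 7, 9, 9, 19, 20, 25, 28, 33, 33, 40]

Final merged array: [4, 7, 9, 9, 19, 20, 25, 28, 33, 33, 40]
Total comparisons: 8

The merged array is [4, 7, 9, 9, 19, 20, 25, 28, 33, 33, 40], requiring 8 comparisons. The merge step runs in O(n) time where n is the total number of elements.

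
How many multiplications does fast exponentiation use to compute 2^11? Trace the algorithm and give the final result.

Computing 2^11 by squaring (build up from 2^1; each line after the first costs one multiplication):

2^1 = 2
2^2 = (2^1)^2 = 2^2 = 4
2^4 = (2^2)^2 = 4^2 = 16
2^5 = 2 * 2^4 = 2 * 16 = 32
2^10 = (2^5)^2 = 32^2 = 1024
2^11 = 2 * 2^10 = 2 * 1024 = 2048

Result: 2048
Multiplications needed: 5 (5 lines after 2^1)

2^11 = 2048. Using exponentiation by squaring, this requires 5 multiplications. The key idea: if the exponent is even, square the half-power; if odd, multiply by the base once.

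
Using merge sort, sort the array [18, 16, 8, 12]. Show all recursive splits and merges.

Merge sort trace:

Split: [18, 16, 8, 12] -> [18, 16] and [8, 12]
  Split: [18, 16] -> [18] and [16]
  Merge: [18] + [16] -> [16, 18]
  Split: [8, 12] -> [8] and [12]
  Merge: [8] + [12] -> [8, 12]
Merge: [16, 18] + [8, 12] -> [8, 12, 16, 18]

Final sorted array: [8, 12, 16, 18]

The merge sort proceeds by recursively splitting the array and merging sorted halves.
After all merges, the sorted array is [8, 12, 16, 18].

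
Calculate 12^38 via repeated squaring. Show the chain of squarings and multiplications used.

Computing 12^38 by squaring (build up from 12^1; each line after the first costs one multiplication):

12^1 = 12
12^2 = (12^1)^2 = 12^2 = 144
12^4 = (12^2)^2 = 144^2 = 20736
12^8 = (12^4)^2 = 20736^2 = 429981696
12^9 = 12 * 12^8 = 12 * 429981696 = 5159780352
12^18 = (12^9)^2 = 5159780352^2 = 26623333280885243904
12^19 = 12 * 12^18 = 12 * 26623333280885243904 = 319479999370622926848
12^38 = (12^19)^2 = 319479999370622926848^2 = 102067469997853225734913580209377959215104

Result: 102067469997853225734913580209377959215104
Multiplications needed: 7 (7 lines after 12^1)

12^38 = 102067469997853225734913580209377959215104. Using exponentiation by squaring, this requires 7 multiplications. The key idea: if the exponent is even, square the half-power; if odd, multiply by the base once.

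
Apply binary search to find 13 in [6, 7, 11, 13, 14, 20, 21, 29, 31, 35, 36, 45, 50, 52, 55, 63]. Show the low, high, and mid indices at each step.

Binary search for 13 in [6, 7, 11, 13, 14, 20, 21, 29, 31, 35, 36, 45, 50, 52, 55, 63]:

lo=0, hi=15, mid=7, arr[mid]=29 -> 29 > 13, search left half
lo=0, hi=6, mid=3, arr[mid]=13 -> Found target at index 3!

Binary search finds 13 at index 3 after 2 comparisons. The search repeatedly halves the search space by comparing with the middle element.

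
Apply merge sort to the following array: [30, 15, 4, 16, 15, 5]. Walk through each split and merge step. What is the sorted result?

Merge sort trace:

Split: [30, 15, 4, 16, 15, 5] -> [30, 15, 4] and [16, 15, 5]
  Split: [30, 15, 4] -> [30] and [15, 4]
    Split: [15, 4] -> [15] and [4]
    Merge: [15] + [4] -> [4, 15]
  Merge: [30] + [4, 15] -> [4, 15, 30]
  Split: [16, 15, 5] -> [16] and [15, 5]
    Split: [15, 5] -> [15] and [5]
    Merge: [15] + [5] -> [5, 15]
  Merge: [16] + [5, 15] -> [5, 15, 16]
Merge: [4, 15, 30] + [5, 15, 16] -> [4, 5, 15, 15, 16, 30]

Final sorted array: [4, 5, 15, 15, 16, 30]

The merge sort proceeds by recursively splitting the array and merging sorted halves.
After all merges, the sorted array is [4, 5, 15, 15, 16, 30].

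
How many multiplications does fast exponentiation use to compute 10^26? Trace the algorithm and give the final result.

Computing 10^26 by squaring (build up from 10^1; each line after the first costs one multiplication):

10^1 = 10
10^2 = (10^1)^2 = 10^2 = 100
10^3 = 10 * 10^2 = 10 * 100 = 1000
10^6 = (10^3)^2 = 1000^2 = 1000000
10^12 = (10^6)^2 = 1000000^2 = 1000000000000
10^13 = 10 * 10^12 = 10 * 1000000000000 = 10000000000000
10^26 = (10^13)^2 = 10000000000000^2 = 100000000000000000000000000

Result: 100000000000000000000000000
Multiplications needed: 6 (6 lines after 10^1)

10^26 = 100000000000000000000000000. Using exponentiation by squaring, this requires 6 multiplications. The key idea: if the exponent is even, square the half-power; if odd, multiply by the base once.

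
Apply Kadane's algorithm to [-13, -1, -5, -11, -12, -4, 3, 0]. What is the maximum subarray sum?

Using Kadane's algorithm on [-13, -1, -5, -11, -12, -4, 3, 0]:

Scanning through the array:
Position 1 (value -1): max_ending_here = -1, max_so_far = -1
Position 2 (value -5): max_ending_here = -5, max_so_far = -1
Position 3 (value -11): max_ending_here = -11, max_so_far = -1
Position 4 (value -12): max_ending_here = -12, max_so_far = -1
Position 5 (value -4): max_ending_here = -4, max_so_far = -1
Position 6 (value 3): max_ending_here = 3, max_so_far = 3
Position 7 (value 0): max_ending_here = 3, max_so_far = 3

Maximum subarray: [3]
Maximum sum: 3

The maximum subarray is [3] with sum 3. This subarray runs from index 6 to index 6.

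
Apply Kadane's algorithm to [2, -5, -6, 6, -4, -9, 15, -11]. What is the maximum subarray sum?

Using Kadane's algorithm on [2, -5, -6, 6, -4, -9, 15, -11]:

Scanning through the array:
Position 1 (value -5): max_ending_here = -3, max_so_far = 2
Position 2 (value -6): max_ending_here = -6, max_so_far = 2
Position 3 (value 6): max_ending_here = 6, max_so_far = 6
Position 4 (value -4): max_ending_here = 2, max_so_far = 6
Position 5 (value -9): max_ending_here = -7, max_so_far = 6
Position 6 (value 15): max_ending_here = 15, max_so_far = 15
Position 7 (value -11): max_ending_here = 4, max_so_far = 15

Maximum subarray: [15]
Maximum sum: 15

The maximum subarray is [15] with sum 15. This subarray runs from index 6 to index 6.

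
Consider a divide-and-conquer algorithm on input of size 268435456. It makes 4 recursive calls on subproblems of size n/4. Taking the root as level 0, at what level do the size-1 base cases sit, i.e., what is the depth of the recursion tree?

For divide and conquer with division factor 4:

Problem sizes at each level:
Level 0: 268435456
Level 1: 67108864
Level 2: 16777216
Level 3: 4194304
Level 4: 1048576
Level 5: 262144
Level 6: 65536
Level 7: 16384
Level 8: 4096
Level 9: 1024
Level 10: 256
Level 11: 64
Level 12: 16
Level 13: 4
Level 14: 1

The root is level 0 and the size-1 base case is level 14 (the tree spans levels 0 through 14, i.e. 15 levels counting the root), so the depth is the number of divisions: log_4(268435456) = 14

The recursion tree depth is log_4(268435456) = 14. At each level, the problem size is divided by 4, so it takes 14 divisions to reduce to a base case of size 1. The algorithm makes 4 recursive calls at each level.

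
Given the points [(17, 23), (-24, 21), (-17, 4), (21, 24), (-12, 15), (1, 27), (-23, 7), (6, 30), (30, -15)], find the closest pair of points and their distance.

Computing all pairwise distances among 9 points:

d((17, 23), (-24, 21)) = 41.0488
d((17, 23), (-17, 4)) = 38.9487
d((17, 23), (21, 24)) = 4.1231 <-- minimum
d((17, 23), (-12, 15)) = 30.0832
d((17, 23), (1, 27)) = 16.4924
d((17, 23), (-23, 7)) = 43.0813
d((17, 23), (6, 30)) = 13.0384
d((17, 23), (30, -15)) = 40.1622
d((-24, 21), (-17, 4)) = 18.3848
d((-24, 21), (21, 24)) = 45.0999
d((-24, 21), (-12, 15)) = 13.4164
d((-24, 21), (1, 27)) = 25.7099
d((-24, 21), (-23, 7)) = 14.0357
d((-24, 21), (6, 30)) = 31.3209
d((-24, 21), (30, -15)) = 64.8999
d((-17, 4), (21, 24)) = 42.9418
d((-17, 4), (-12, 15)) = 12.083
d((-17, 4), (1, 27)) = 29.2062
d((-17, 4), (-23, 7)) = 6.7082
d((-17, 4), (6, 30)) = 34.7131
d((-17, 4), (30, -15)) = 50.6952
d((21, 24), (-12, 15)) = 34.2053
d((21, 24), (1, 27)) = 20.2237
d((21, 24), (-23, 7)) = 47.1699
d((21, 24), (6, 30)) = 16.1555
d((21, 24), (30, -15)) = 40.025
d((-12, 15), (1, 27)) = 17.6918
d((-12, 15), (-23, 7)) = 13.6015
d((-12, 15), (6, 30)) = 23.4307
d((-12, 15), (30, -15)) = 51.614
d((1, 27), (-23, 7)) = 31.241
d((1, 27), (6, 30)) = 5.831
d((1, 27), (30, -15)) = 51.0392
d((-23, 7), (6, 30)) = 37.0135
d((-23, 7), (30, -15)) = 57.3847
d((6, 30), (30, -15)) = 51.0

Closest pair: (17, 23) and (21, 24) with distance 4.1231

The closest pair is (17, 23) and (21, 24) with Euclidean distance 4.1231. For 9 points, brute-force pairwise comparison is shown above. For large n, the divide-and-conquer algorithm (sort by x, recurse on halves, check the dividing strip) achieves O(n log n).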